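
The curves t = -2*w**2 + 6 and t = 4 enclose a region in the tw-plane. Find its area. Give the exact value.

8/3

Both boundary curves give t as a function of w, so integrate with respect to w. Setting them equal: -2*w**2 + 2 = 0, i.e. -2*(w - 1)*(w + 1) = 0, so they meet at w = -1, 1.
For w in [-1, 1], t = -2*w**2 + 6 is on the right; area = ∫[-1,1] (-2*w**2 + 2) dw = 8/3.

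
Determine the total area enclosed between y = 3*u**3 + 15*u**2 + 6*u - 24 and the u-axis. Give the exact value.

253/4

The curve meets the u-axis where 3*u**3 + 15*u**2 + 6*u - 24 = 0, i.e. 3*(u - 1)*(u + 2)*(u + 4) = 0, at u = -4, -2, 1.
On [-4, -2] the curve lies above the axis; ∫[-4,-2] (3*u**3 + 15*u**2 + 6*u - 24) du = 16, giving area 16.
On [-2, 1] the curve lies below the axis; ∫[-2,1] (3*u**3 + 15*u**2 + 6*u - 24) du = -189/4, giving area 189/4.
Total area = 16 + 189/4 = 253/4.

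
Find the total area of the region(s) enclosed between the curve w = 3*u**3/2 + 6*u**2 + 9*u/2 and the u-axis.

The curve meets the u-axis where 3*u**3/2 + 6*u**2 + 9*u/2 = 0, i.e. 3*u*(u + 1)*(u + 3)/2 = 0, at u = -3, -1, 0.
On [-3, -1] the curve lies above the axis; ∫[-3,-1] (3*u**3/2 + 6*u**2 + 9*u/2) du = 4, giving area 4.
On [-1, 0] the curve lies below the axis; ∫[-1,0] (3*u**3/2 + 6*u**2 + 9*u/2) du = -5/8, giving area 5/8.
Total area = 4 + 5/8 = 37/8.

37/8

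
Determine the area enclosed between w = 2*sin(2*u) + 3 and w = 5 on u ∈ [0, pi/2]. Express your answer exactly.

On [0, pi/2], (2*sin(2*u) + 3) - (5) = 2*sin(2*u) - 2 is ≤ 0 throughout, so the area is a single integral of |2*sin(2*u) - 2|.
∫[0,pi/2] (2*sin(2*u) - 2) du = 2 - pi; the area of that piece is -2 + pi.

-2 + pi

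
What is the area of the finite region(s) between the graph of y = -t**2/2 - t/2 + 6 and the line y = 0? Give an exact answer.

343/12

The curve meets the t-axis where -t**2/2 - t/2 + 6 = 0, i.e. -(t - 3)*(t + 4)/2 = 0, at t = -4, 3.
On [-4, 3] the curve lies above the axis; ∫[-4,3] (-t**2/2 - t/2 + 6) dt = 343/12, giving area 343/12.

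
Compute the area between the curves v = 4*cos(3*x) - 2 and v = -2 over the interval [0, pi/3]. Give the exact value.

The difference (4*cos(3*x) - 2) - (-2) = 4*cos(3*x) changes sign at x = pi/6 inside [0, pi/3], so split the integral there.
∫[0,pi/6] (4*cos(3*x)) dx = 4/3.
∫[pi/6,pi/3] (4*cos(3*x)) dx = -4/3; the area of that piece is 4/3.
Total area = 4/3 + 4/3 = 8/3.

8/3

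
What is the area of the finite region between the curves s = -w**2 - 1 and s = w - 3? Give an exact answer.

Both boundary curves give s as a function of w, so integrate with respect to w. Setting them equal: -w**2 - w + 2 = 0, i.e. -(w - 1)*(w + 2) = 0, so they meet at w = -2, 1.
For w in [-2, 1], s = -w**2 - 1 is on the right; area = ∫[-2,1] (-w**2 - w + 2) dw = 9/2.

9/2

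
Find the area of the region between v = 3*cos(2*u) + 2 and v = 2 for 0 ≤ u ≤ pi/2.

The difference (3*cos(2*u) + 2) - (2) = 3*cos(2*u) changes sign at u = pi/4 inside [0, pi/2], so split the integral there.
∫[0,pi/4] (3*cos(2*u)) du = 3/2.
∫[pi/4,pi/2] (3*cos(2*u)) du = -3/2; the area of that piece is 3/2.
Total area = 3/2 + 3/2 = 3.

3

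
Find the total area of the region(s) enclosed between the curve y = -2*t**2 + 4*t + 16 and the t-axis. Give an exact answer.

The curve meets the t-axis where -2*t**2 + 4*t + 16 = 0, i.e. -2*(t - 4)*(t + 2) = 0, at t = -2, 4.
On [-2, 4] the curve lies above the axis; ∫[-2,4] (-2*t**2 + 4*t + 16) dt = 72, giving area 72.

72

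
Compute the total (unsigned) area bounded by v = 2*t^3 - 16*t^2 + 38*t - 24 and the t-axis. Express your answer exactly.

The curve meets the t-axis where 2*t^3 - 16*t^2 + 38*t - 24 = 0, i.e. 2*(t - 4)*(t - 3)*(t - 1) = 0, at t = 1, 3, 4.
On [1, 3] the curve lies above the axis; ∫[1,3] (2*t^3 - 16*t^2 + 38*t - 24) dt = 16/3, giving area 16/3.
On [3, 4] the curve lies below the axis; ∫[3,4] (2*t^3 - 16*t^2 + 38*t - 24) dt = -5/6, giving area 5/6.
Total area = 16/3 + 5/6 = 37/6.

37/6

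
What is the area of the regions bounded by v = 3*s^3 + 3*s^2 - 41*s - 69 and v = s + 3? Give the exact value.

1741/4

Set the curves equal: 3*s^3 + 3*s^2 - 41*s - 69 = s + 3, so 3*s^3 + 3*s^2 - 42*s - 72 = 0, which factors as 3*(s - 4)*(s + 2)*(s + 3) = 0. The curves meet at s = -3, -2, 4.
On [-3, -2], v = 3*s^3 + 3*s^2 - 41*s - 69 is on top; that piece has area ∫[-3,-2] (3*s^3 + 3*s^2 - 42*s - 72) ds = 13/4.
On [-2, 4], v = s + 3 is on top; that piece has area ∫[-2,4] (-(3*s^3 + 3*s^2 - 42*s - 72)) ds = 432.
Total enclosed area = 13/4 + 432 = 1741/4.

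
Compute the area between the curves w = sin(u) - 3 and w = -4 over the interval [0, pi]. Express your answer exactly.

2 + pi

On [0, pi], (sin(u) - 3) - (-4) = sin(u) + 1 is ≥ 0 throughout, so the area is a single integral of |sin(u) + 1|.
∫[0,pi] (sin(u) + 1) du = 2 + pi.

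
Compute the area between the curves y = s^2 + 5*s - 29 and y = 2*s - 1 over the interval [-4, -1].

171/2

On [-4, -1], (s^2 + 5*s - 29) - (2*s - 1) = s^2 + 3*s - 28 is ≤ 0 throughout, so the area is a single integral of |s^2 + 3*s - 28|.
∫[-4,-1] (s^2 + 3*s - 28) ds = -171/2; the area of that piece is 171/2.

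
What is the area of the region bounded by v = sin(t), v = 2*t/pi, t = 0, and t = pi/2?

On [0, pi/2], (sin(t)) - (2*t/pi) = -2*t/pi + sin(t) is ≥ 0 throughout, so the area is a single integral of |-2*t/pi + sin(t)|.
∫[0,pi/2] (-2*t/pi + sin(t)) dt = 1 - pi/4.

1 - pi/4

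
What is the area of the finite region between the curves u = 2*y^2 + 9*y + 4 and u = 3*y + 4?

9

Both boundary curves give u as a function of y, so integrate with respect to y. Setting them equal: 2*y^2 + 6*y = 0, i.e. 2*y*(y + 3) = 0, so they meet at y = -3, 0.
For y in [-3, 0], u = 2*y^2 + 9*y + 4 is on the left; area = ∫[-3,0] (-(2*y^2 + 6*y)) dy = 9.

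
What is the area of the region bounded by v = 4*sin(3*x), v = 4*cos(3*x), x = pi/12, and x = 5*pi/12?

8*sqrt(2)/3

On [pi/12, 5*pi/12], (4*sin(3*x)) - (4*cos(3*x)) = 4*sin(3*x) - 4*cos(3*x) is ≥ 0 throughout, so the area is a single integral of |4*sin(3*x) - 4*cos(3*x)|.
∫[pi/12,5*pi/12] (4*sin(3*x) - 4*cos(3*x)) dx = 8*sqrt(2)/3.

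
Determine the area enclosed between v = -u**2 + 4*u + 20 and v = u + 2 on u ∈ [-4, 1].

The difference (-u**2 + 4*u + 20) - (u + 2) = -u**2 + 3*u + 18 changes sign at u = -3 inside [-4, 1], so split the integral there.
∫[-4,-3] (-u**2 + 3*u + 18) du = -29/6; the area of that piece is 29/6.
∫[-3,1] (-u**2 + 3*u + 18) du = 152/3.
Total area = 29/6 + 152/3 = 111/2.

111/2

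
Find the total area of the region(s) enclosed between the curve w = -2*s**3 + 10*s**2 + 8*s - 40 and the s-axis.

The curve meets the s-axis where -2*s**3 + 10*s**2 + 8*s - 40 = 0, i.e. -2*(s - 5)*(s - 2)*(s + 2) = 0, at s = -2, 2, 5.
On [-2, 2] the curve lies below the axis; ∫[-2,2] (-2*s**3 + 10*s**2 + 8*s - 40) ds = -320/3, giving area 320/3.
On [2, 5] the curve lies above the axis; ∫[2,5] (-2*s**3 + 10*s**2 + 8*s - 40) ds = 99/2, giving area 99/2.
Total area = 320/3 + 99/2 = 937/6.

937/6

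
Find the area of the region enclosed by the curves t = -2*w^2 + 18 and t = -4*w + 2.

Both boundary curves give t as a function of w, so integrate with respect to w. Setting them equal: -2*w^2 + 4*w + 16 = 0, i.e. -2*(w - 4)*(w + 2) = 0, so they meet at w = -2, 4.
For w in [-2, 4], t = -2*w^2 + 18 is on the right; area = ∫[-2,4] (-2*w^2 + 4*w + 16) dw = 72.

72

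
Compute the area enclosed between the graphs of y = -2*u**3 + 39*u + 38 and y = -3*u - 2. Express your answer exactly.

Set the curves equal: -2*u**3 + 39*u + 38 = -3*u - 2, so -2*u**3 + 42*u + 40 = 0, which factors as -2*(u - 5)*(u + 1)*(u + 4) = 0. The curves meet at u = -4, -1, 5.
On [-4, -1], y = -3*u - 2 is on top; that piece has area ∫[-4,-1] (-(-2*u**3 + 42*u + 40)) du = 135/2.
On [-1, 5], y = -2*u**3 + 39*u + 38 is on top; that piece has area ∫[-1,5] (-2*u**3 + 42*u + 40) du = 432.
Total enclosed area = 135/2 + 432 = 999/2.

999/2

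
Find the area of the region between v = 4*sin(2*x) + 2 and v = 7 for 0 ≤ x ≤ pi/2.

-4 + 5*pi/2

On [0, pi/2], (4*sin(2*x) + 2) - (7) = 4*sin(2*x) - 5 is ≤ 0 throughout, so the area is a single integral of |4*sin(2*x) - 5|.
∫[0,pi/2] (4*sin(2*x) - 5) dx = 4 - 5*pi/2; the area of that piece is -4 + 5*pi/2.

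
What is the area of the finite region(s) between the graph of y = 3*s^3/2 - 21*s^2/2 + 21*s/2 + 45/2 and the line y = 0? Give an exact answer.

74

The curve meets the s-axis where 3*s^3/2 - 21*s^2/2 + 21*s/2 + 45/2 = 0, i.e. 3*(s - 5)*(s - 3)*(s + 1)/2 = 0, at s = -1, 3, 5.
On [-1, 3] the curve lies above the axis; ∫[-1,3] (3*s^3/2 - 21*s^2/2 + 21*s/2 + 45/2) ds = 64, giving area 64.
On [3, 5] the curve lies below the axis; ∫[3,5] (3*s^3/2 - 21*s^2/2 + 21*s/2 + 45/2) ds = -10, giving area 10.
Total area = 64 + 10 = 74.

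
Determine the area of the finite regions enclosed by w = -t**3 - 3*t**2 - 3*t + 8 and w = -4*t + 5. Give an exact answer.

Set the curves equal: -t**3 - 3*t**2 - 3*t + 8 = -4*t + 5, so -t**3 - 3*t**2 + t + 3 = 0, which factors as -(t - 1)*(t + 1)*(t + 3) = 0. The curves meet at t = -3, -1, 1.
On [-3, -1], w = -4*t + 5 is on top; that piece has area ∫[-3,-1] (-(-t**3 - 3*t**2 + t + 3)) dt = 4.
On [-1, 1], w = -t**3 - 3*t**2 - 3*t + 8 is on top; that piece has area ∫[-1,1] (-t**3 - 3*t**2 + t + 3) dt = 4.
Total enclosed area = 4 + 4 = 8.

8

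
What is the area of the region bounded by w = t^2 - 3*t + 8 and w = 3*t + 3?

32/3

Set the curves equal: t^2 - 3*t + 8 = 3*t + 3, so t^2 - 6*t + 5 = 0, which factors as (t - 5)*(t - 1) = 0. The curves meet at t = 1, 5.
On [1, 5], w = 3*t + 3 is on top; that piece has area ∫[1,5] (-(t^2 - 6*t + 5)) dt = 32/3.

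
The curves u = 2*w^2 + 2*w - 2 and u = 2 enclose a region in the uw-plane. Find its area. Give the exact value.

Both boundary curves give u as a function of w, so integrate with respect to w. Setting them equal: 2*w^2 + 2*w - 4 = 0, i.e. 2*(w - 1)*(w + 2) = 0, so they meet at w = -2, 1.
For w in [-2, 1], u = 2*w^2 + 2*w - 2 is on the left; area = ∫[-2,1] (-(2*w^2 + 2*w - 4)) dw = 9.

9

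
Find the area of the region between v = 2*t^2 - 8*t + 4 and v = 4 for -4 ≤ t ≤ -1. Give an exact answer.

102

On [-4, -1], (2*t^2 - 8*t + 4) - (4) = 2*t^2 - 8*t is ≥ 0 throughout, so the area is a single integral of |2*t^2 - 8*t|.
∫[-4,-1] (2*t^2 - 8*t) dt = 102.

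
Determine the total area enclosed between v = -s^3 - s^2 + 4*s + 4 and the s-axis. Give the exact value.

71/6

The curve meets the s-axis where -s^3 - s^2 + 4*s + 4 = 0, i.e. -(s - 2)*(s + 1)*(s + 2) = 0, at s = -2, -1, 2.
On [-2, -1] the curve lies below the axis; ∫[-2,-1] (-s^3 - s^2 + 4*s + 4) ds = -7/12, giving area 7/12.
On [-1, 2] the curve lies above the axis; ∫[-1,2] (-s^3 - s^2 + 4*s + 4) ds = 45/4, giving area 45/4.
Total area = 7/12 + 45/4 = 71/6.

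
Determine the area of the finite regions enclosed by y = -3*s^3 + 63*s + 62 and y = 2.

2997/4

Set the curves equal: -3*s^3 + 63*s + 62 = 2, so -3*s^3 + 63*s + 60 = 0, which factors as -3*(s - 5)*(s + 1)*(s + 4) = 0. The curves meet at s = -4, -1, 5.
On [-4, -1], y = 2 is on top; that piece has area ∫[-4,-1] (-(-3*s^3 + 63*s + 60)) ds = 405/4.
On [-1, 5], y = -3*s^3 + 63*s + 62 is on top; that piece has area ∫[-1,5] (-3*s^3 + 63*s + 60) ds = 648.
Total enclosed area = 405/4 + 648 = 2997/4.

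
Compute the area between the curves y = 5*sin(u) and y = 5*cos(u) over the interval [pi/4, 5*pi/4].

10*sqrt(2)

On [pi/4, 5*pi/4], (5*sin(u)) - (5*cos(u)) = 5*sin(u) - 5*cos(u) is ≥ 0 throughout, so the area is a single integral of |5*sin(u) - 5*cos(u)|.
∫[pi/4,5*pi/4] (5*sin(u) - 5*cos(u)) du = 10*sqrt(2).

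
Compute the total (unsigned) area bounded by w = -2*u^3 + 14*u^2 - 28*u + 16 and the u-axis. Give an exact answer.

37/6

The curve meets the u-axis where -2*u^3 + 14*u^2 - 28*u + 16 = 0, i.e. -2*(u - 4)*(u - 2)*(u - 1) = 0, at u = 1, 2, 4.
On [1, 2] the curve lies below the axis; ∫[1,2] (-2*u^3 + 14*u^2 - 28*u + 16) du = -5/6, giving area 5/6.
On [2, 4] the curve lies above the axis; ∫[2,4] (-2*u^3 + 14*u^2 - 28*u + 16) du = 16/3, giving area 16/3.
Total area = 5/6 + 16/3 = 37/6.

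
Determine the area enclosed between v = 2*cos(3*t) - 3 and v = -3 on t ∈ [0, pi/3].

The difference (2*cos(3*t) - 3) - (-3) = 2*cos(3*t) changes sign at t = pi/6 inside [0, pi/3], so split the integral there.
∫[0,pi/6] (2*cos(3*t)) dt = 2/3.
∫[pi/6,pi/3] (2*cos(3*t)) dt = -2/3; the area of that piece is 2/3.
Total area = 2/3 + 2/3 = 4/3.

4/3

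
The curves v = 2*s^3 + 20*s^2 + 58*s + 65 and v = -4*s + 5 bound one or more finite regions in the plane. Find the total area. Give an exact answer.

Set the curves equal: 2*s^3 + 20*s^2 + 58*s + 65 = -4*s + 5, so 2*s^3 + 20*s^2 + 62*s + 60 = 0, which factors as 2*(s + 2)*(s + 3)*(s + 5) = 0. The curves meet at s = -5, -3, -2.
On [-5, -3], v = 2*s^3 + 20*s^2 + 58*s + 65 is on top; that piece has area ∫[-5,-3] (2*s^3 + 20*s^2 + 62*s + 60) ds = 16/3.
On [-3, -2], v = -4*s + 5 is on top; that piece has area ∫[-3,-2] (-(2*s^3 + 20*s^2 + 62*s + 60)) ds = 5/6.
Total enclosed area = 16/3 + 5/6 = 37/6.

37/6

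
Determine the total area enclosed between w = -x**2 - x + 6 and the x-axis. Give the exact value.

The curve meets the x-axis where -x**2 - x + 6 = 0, i.e. -(x - 2)*(x + 3) = 0, at x = -3, 2.
On [-3, 2] the curve lies above the axis; ∫[-3,2] (-x**2 - x + 6) dx = 125/6, giving area 125/6.

125/6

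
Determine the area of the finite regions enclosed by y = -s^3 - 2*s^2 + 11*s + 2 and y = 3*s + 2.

148/3

Set the curves equal: -s^3 - 2*s^2 + 11*s + 2 = 3*s + 2, so -s^3 - 2*s^2 + 8*s = 0, which factors as -s*(s - 2)*(s + 4) = 0. The curves meet at s = -4, 0, 2.
On [-4, 0], y = 3*s + 2 is on top; that piece has area ∫[-4,0] (-(-s^3 - 2*s^2 + 8*s)) ds = 128/3.
On [0, 2], y = -s^3 - 2*s^2 + 11*s + 2 is on top; that piece has area ∫[0,2] (-s^3 - 2*s^2 + 8*s) ds = 20/3.
Total enclosed area = 128/3 + 20/3 = 148/3.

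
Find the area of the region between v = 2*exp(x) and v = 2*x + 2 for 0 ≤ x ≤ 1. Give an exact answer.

On [0, 1], (2*exp(x)) - (2*x + 2) = -2*x + 2*exp(x) - 2 is ≥ 0 throughout, so the area is a single integral of |-2*x + 2*exp(x) - 2|.
∫[0,1] (-2*x + 2*exp(x) - 2) dx = -5 + 2*exp(1).

-5 + 2*exp(1)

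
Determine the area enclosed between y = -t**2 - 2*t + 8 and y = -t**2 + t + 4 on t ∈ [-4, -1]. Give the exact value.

69/2

On [-4, -1], (-t**2 - 2*t + 8) - (-t**2 + t + 4) = -3*t + 4 is ≥ 0 throughout, so the area is a single integral of |-3*t + 4|.
∫[-4,-1] (-3*t + 4) dt = 69/2.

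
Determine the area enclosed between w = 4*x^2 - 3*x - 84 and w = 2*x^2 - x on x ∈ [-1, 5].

444

On [-1, 5], (4*x^2 - 3*x - 84) - (2*x^2 - x) = 2*x^2 - 2*x - 84 is ≤ 0 throughout, so the area is a single integral of |2*x^2 - 2*x - 84|.
∫[-1,5] (2*x^2 - 2*x - 84) dx = -444; the area of that piece is 444.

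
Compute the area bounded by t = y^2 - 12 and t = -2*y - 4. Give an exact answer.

Both boundary curves give t as a function of y, so integrate with respect to y. Setting them equal: y^2 + 2*y - 8 = 0, i.e. (y - 2)*(y + 4) = 0, so they meet at y = -4, 2.
For y in [-4, 2], t = y^2 - 12 is on the left; area = ∫[-4,2] (-(y^2 + 2*y - 8)) dy = 36.

36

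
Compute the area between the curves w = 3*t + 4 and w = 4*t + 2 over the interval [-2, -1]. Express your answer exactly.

7/2

On [-2, -1], (3*t + 4) - (4*t + 2) = -t + 2 is ≥ 0 throughout, so the area is a single integral of |-t + 2|.
∫[-2,-1] (-t + 2) dt = 7/2.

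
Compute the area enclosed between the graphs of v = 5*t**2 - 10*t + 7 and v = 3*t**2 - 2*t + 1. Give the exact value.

Set the curves equal: 5*t**2 - 10*t + 7 = 3*t**2 - 2*t + 1, so 2*t**2 - 8*t + 6 = 0, which factors as 2*(t - 3)*(t - 1) = 0. The curves meet at t = 1, 3.
On [1, 3], v = 3*t**2 - 2*t + 1 is on top; that piece has area ∫[1,3] (-(2*t**2 - 8*t + 6)) dt = 8/3.

8/3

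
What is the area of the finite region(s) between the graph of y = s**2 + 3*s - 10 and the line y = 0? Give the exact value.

343/6

The curve meets the s-axis where s**2 + 3*s - 10 = 0, i.e. (s - 2)*(s + 5) = 0, at s = -5, 2.
On [-5, 2] the curve lies below the axis; ∫[-5,2] (s**2 + 3*s - 10) ds = -343/6, giving area 343/6.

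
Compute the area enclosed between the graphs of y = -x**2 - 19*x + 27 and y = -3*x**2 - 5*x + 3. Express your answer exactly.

1/3

Set the curves equal: -x**2 - 19*x + 27 = -3*x**2 - 5*x + 3, so 2*x**2 - 14*x + 24 = 0, which factors as 2*(x - 4)*(x - 3) = 0. The curves meet at x = 3, 4.
On [3, 4], y = -3*x**2 - 5*x + 3 is on top; that piece has area ∫[3,4] (-(2*x**2 - 14*x + 24)) dx = 1/3.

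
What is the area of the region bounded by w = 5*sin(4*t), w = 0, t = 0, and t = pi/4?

On [0, pi/4], (5*sin(4*t)) - (0) = 5*sin(4*t) is ≥ 0 throughout, so the area is a single integral of |5*sin(4*t)|.
∫[0,pi/4] (5*sin(4*t)) dt = 5/2.

5/2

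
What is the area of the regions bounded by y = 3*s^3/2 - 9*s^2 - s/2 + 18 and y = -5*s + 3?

243/4

Set the curves equal: 3*s^3/2 - 9*s^2 - s/2 + 18 = -5*s + 3, so 3*s^3/2 - 9*s^2 + 9*s/2 + 15 = 0, which factors as 3*(s - 5)*(s - 2)*(s + 1)/2 = 0. The curves meet at s = -1, 2, 5.
On [-1, 2], y = 3*s^3/2 - 9*s^2 - s/2 + 18 is on top; that piece has area ∫[-1,2] (3*s^3/2 - 9*s^2 + 9*s/2 + 15) ds = 243/8.
On [2, 5], y = -5*s + 3 is on top; that piece has area ∫[2,5] (-(3*s^3/2 - 9*s^2 + 9*s/2 + 15)) ds = 243/8.
Total enclosed area = 243/8 + 243/8 = 243/4.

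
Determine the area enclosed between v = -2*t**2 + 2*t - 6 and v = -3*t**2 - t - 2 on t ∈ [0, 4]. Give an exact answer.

The difference (-2*t**2 + 2*t - 6) - (-3*t**2 - t - 2) = t**2 + 3*t - 4 changes sign at t = 1 inside [0, 4], so split the integral there.
∫[0,1] (t**2 + 3*t - 4) dt = -13/6; the area of that piece is 13/6.
∫[1,4] (t**2 + 3*t - 4) dt = 63/2.
Total area = 13/6 + 63/2 = 101/3.

101/3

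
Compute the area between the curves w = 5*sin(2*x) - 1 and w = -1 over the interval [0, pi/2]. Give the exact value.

On [0, pi/2], (5*sin(2*x) - 1) - (-1) = 5*sin(2*x) is ≥ 0 throughout, so the area is a single integral of |5*sin(2*x)|.
∫[0,pi/2] (5*sin(2*x)) dx = 5.

5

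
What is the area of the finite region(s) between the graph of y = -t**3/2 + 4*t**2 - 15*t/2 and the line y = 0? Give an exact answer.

The curve meets the t-axis where -t**3/2 + 4*t**2 - 15*t/2 = 0, i.e. -t*(t - 5)*(t - 3)/2 = 0, at t = 0, 3, 5.
On [0, 3] the curve lies below the axis; ∫[0,3] (-t**3/2 + 4*t**2 - 15*t/2) dt = -63/8, giving area 63/8.
On [3, 5] the curve lies above the axis; ∫[3,5] (-t**3/2 + 4*t**2 - 15*t/2) dt = 8/3, giving area 8/3.
Total area = 63/8 + 8/3 = 253/24.

253/24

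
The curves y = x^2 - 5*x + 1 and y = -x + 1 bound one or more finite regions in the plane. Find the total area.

32/3

Set the curves equal: x^2 - 5*x + 1 = -x + 1, so x^2 - 4*x = 0, which factors as x*(x - 4) = 0. The curves meet at x = 0, 4.
On [0, 4], y = -x + 1 is on top; that piece has area ∫[0,4] (-(x^2 - 4*x)) dx = 32/3.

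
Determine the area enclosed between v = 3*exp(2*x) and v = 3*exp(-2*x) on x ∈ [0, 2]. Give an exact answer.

On [0, 2], (3*exp(2*x)) - (3*exp(-2*x)) = 3*exp(2*x) - 3*exp(-2*x) is ≥ 0 throughout, so the area is a single integral of |3*exp(2*x) - 3*exp(-2*x)|.
∫[0,2] (3*exp(2*x) - 3*exp(-2*x)) dx = -3 + 3*exp(-4)/2 + 3*exp(4)/2.

-3 + 3*exp(-4)/2 + 3*exp(4)/2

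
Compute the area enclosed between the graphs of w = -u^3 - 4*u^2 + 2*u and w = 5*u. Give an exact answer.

37/12

Set the curves equal: -u^3 - 4*u^2 + 2*u = 5*u, so -u^3 - 4*u^2 - 3*u = 0, which factors as -u*(u + 1)*(u + 3) = 0. The curves meet at u = -3, -1, 0.
On [-3, -1], w = 5*u is on top; that piece has area ∫[-3,-1] (-(-u^3 - 4*u^2 - 3*u)) du = 8/3.
On [-1, 0], w = -u^3 - 4*u^2 + 2*u is on top; that piece has area ∫[-1,0] (-u^3 - 4*u^2 - 3*u) du = 5/12.
Total enclosed area = 8/3 + 5/12 = 37/12.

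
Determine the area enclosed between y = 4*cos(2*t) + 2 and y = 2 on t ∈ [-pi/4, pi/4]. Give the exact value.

On [-pi/4, pi/4], (4*cos(2*t) + 2) - (2) = 4*cos(2*t) is ≥ 0 throughout, so the area is a single integral of |4*cos(2*t)|.
∫[-pi/4,pi/4] (4*cos(2*t)) dt = 4.

4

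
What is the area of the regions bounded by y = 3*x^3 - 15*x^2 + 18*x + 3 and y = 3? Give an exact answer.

Set the curves equal: 3*x^3 - 15*x^2 + 18*x + 3 = 3, so 3*x^3 - 15*x^2 + 18*x = 0, which factors as 3*x*(x - 3)*(x - 2) = 0. The curves meet at x = 0, 2, 3.
On [0, 2], y = 3*x^3 - 15*x^2 + 18*x + 3 is on top; that piece has area ∫[0,2] (3*x^3 - 15*x^2 + 18*x) dx = 8.
On [2, 3], y = 3 is on top; that piece has area ∫[2,3] (-(3*x^3 - 15*x^2 + 18*x)) dx = 5/4.
Total enclosed area = 8 + 5/4 = 37/4.

37/4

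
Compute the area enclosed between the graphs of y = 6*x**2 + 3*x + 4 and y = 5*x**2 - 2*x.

9/2

Set the curves equal: 6*x**2 + 3*x + 4 = 5*x**2 - 2*x, so x**2 + 5*x + 4 = 0, which factors as (x + 1)*(x + 4) = 0. The curves meet at x = -4, -1.
On [-4, -1], y = 5*x**2 - 2*x is on top; that piece has area ∫[-4,-1] (-(x**2 + 5*x + 4)) dx = 9/2.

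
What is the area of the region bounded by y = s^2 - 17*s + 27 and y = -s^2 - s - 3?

8/3

Set the curves equal: s^2 - 17*s + 27 = -s^2 - s - 3, so 2*s^2 - 16*s + 30 = 0, which factors as 2*(s - 5)*(s - 3) = 0. The curves meet at s = 3, 5.
On [3, 5], y = -s^2 - s - 3 is on top; that piece has area ∫[3,5] (-(2*s^2 - 16*s + 30)) ds = 8/3.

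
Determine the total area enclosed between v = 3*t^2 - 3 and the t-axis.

4

The curve meets the t-axis where 3*t^2 - 3 = 0, i.e. 3*(t - 1)*(t + 1) = 0, at t = -1, 1.
On [-1, 1] the curve lies below the axis; ∫[-1,1] (3*t^2 - 3) dt = -4, giving area 4.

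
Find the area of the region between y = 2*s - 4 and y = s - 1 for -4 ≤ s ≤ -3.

On [-4, -3], (2*s - 4) - (s - 1) = s - 3 is ≤ 0 throughout, so the area is a single integral of |s - 3|.
∫[-4,-3] (s - 3) ds = -13/2; the area of that piece is 13/2.

13/2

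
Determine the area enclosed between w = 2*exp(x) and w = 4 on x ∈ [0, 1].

-10 + 2*exp(1) + 8*log(2)

The difference (2*exp(x)) - (4) = 2*exp(x) - 4 changes sign at x = log(2) inside [0, 1], so split the integral there.
∫[0,log(2)] (2*exp(x) - 4) dx = 2 - log(16); the area of that piece is -2 + log(16).
∫[log(2),1] (2*exp(x) - 4) dx = -8 + 4*log(2) + 2*exp(1).
Total area = (-2 + log(16)) + (-8 + 4*log(2) + 2*exp(1)) = -10 + 2*exp(1) + 8*log(2).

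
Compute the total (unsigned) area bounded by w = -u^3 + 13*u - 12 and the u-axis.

407/4

The curve meets the u-axis where -u^3 + 13*u - 12 = 0, i.e. -(u - 3)*(u - 1)*(u + 4) = 0, at u = -4, 1, 3.
On [-4, 1] the curve lies below the axis; ∫[-4,1] (-u^3 + 13*u - 12) du = -375/4, giving area 375/4.
On [1, 3] the curve lies above the axis; ∫[1,3] (-u^3 + 13*u - 12) du = 8, giving area 8.
Total area = 375/4 + 8 = 407/4.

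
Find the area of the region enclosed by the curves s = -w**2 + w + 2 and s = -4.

125/6

Both boundary curves give s as a function of w, so integrate with respect to w. Setting them equal: -w**2 + w + 6 = 0, i.e. -(w - 3)*(w + 2) = 0, so they meet at w = -2, 3.
For w in [-2, 3], s = -w**2 + w + 2 is on the right; area = ∫[-2,3] (-w**2 + w + 6) dw = 125/6.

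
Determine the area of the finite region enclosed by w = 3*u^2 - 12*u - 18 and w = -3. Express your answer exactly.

Set the curves equal: 3*u^2 - 12*u - 18 = -3, so 3*u^2 - 12*u - 15 = 0, which factors as 3*(u - 5)*(u + 1) = 0. The curves meet at u = -1, 5.
On [-1, 5], w = -3 is on top; that piece has area ∫[-1,5] (-(3*u^2 - 12*u - 15)) du = 108.

108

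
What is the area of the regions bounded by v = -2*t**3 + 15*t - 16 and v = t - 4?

Set the curves equal: -2*t**3 + 15*t - 16 = t - 4, so -2*t**3 + 14*t - 12 = 0, which factors as -2*(t - 2)*(t - 1)*(t + 3) = 0. The curves meet at t = -3, 1, 2.
On [-3, 1], v = t - 4 is on top; that piece has area ∫[-3,1] (-(-2*t**3 + 14*t - 12)) dt = 64.
On [1, 2], v = -2*t**3 + 15*t - 16 is on top; that piece has area ∫[1,2] (-2*t**3 + 14*t - 12) dt = 3/2.
Total enclosed area = 64 + 3/2 = 131/2.

131/2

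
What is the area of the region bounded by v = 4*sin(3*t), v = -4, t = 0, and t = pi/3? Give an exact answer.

On [0, pi/3], (4*sin(3*t)) - (-4) = 4*sin(3*t) + 4 is ≥ 0 throughout, so the area is a single integral of |4*sin(3*t) + 4|.
∫[0,pi/3] (4*sin(3*t) + 4) dt = 8/3 + 4*pi/3.

8/3 + 4*pi/3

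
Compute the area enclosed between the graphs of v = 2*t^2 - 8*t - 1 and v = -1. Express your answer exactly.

64/3

Set the curves equal: 2*t^2 - 8*t - 1 = -1, so 2*t^2 - 8*t = 0, which factors as 2*t*(t - 4) = 0. The curves meet at t = 0, 4.
On [0, 4], v = -1 is on top; that piece has area ∫[0,4] (-(2*t^2 - 8*t)) dt = 64/3.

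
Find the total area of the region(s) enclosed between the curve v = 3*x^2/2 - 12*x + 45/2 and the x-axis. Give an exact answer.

2

The curve meets the x-axis where 3*x^2/2 - 12*x + 45/2 = 0, i.e. 3*(x - 5)*(x - 3)/2 = 0, at x = 3, 5.
On [3, 5] the curve lies below the axis; ∫[3,5] (3*x^2/2 - 12*x + 45/2) dx = -2, giving area 2.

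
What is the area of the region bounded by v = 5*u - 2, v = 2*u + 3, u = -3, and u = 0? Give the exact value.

57/2

On [-3, 0], (5*u - 2) - (2*u + 3) = 3*u - 5 is ≤ 0 throughout, so the area is a single integral of |3*u - 5|.
∫[-3,0] (3*u - 5) du = -57/2; the area of that piece is 57/2.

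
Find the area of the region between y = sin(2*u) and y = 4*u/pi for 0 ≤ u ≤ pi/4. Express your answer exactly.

1/2 - pi/8

On [0, pi/4], (sin(2*u)) - (4*u/pi) = -4*u/pi + sin(2*u) is ≥ 0 throughout, so the area is a single integral of |-4*u/pi + sin(2*u)|.
∫[0,pi/4] (-4*u/pi + sin(2*u)) du = 1/2 - pi/8.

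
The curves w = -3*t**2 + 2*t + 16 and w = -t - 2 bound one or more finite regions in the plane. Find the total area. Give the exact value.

125/2

Set the curves equal: -3*t**2 + 2*t + 16 = -t - 2, so -3*t**2 + 3*t + 18 = 0, which factors as -3*(t - 3)*(t + 2) = 0. The curves meet at t = -2, 3.
On [-2, 3], w = -3*t**2 + 2*t + 16 is on top; that piece has area ∫[-2,3] (-3*t**2 + 3*t + 18) dt = 125/2.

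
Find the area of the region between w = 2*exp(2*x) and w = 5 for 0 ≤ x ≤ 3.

The difference (2*exp(2*x)) - (5) = 2*exp(2*x) - 5 changes sign at x = -log(2)/2 + log(5)/2 inside [0, 3], so split the integral there.
∫[0,-log(2)/2 + log(5)/2] (2*exp(2*x) - 5) dx = log(4*sqrt(10)/125) + 3/2; the area of that piece is -3/2 + log(25*sqrt(10)/8).
∫[-log(2)/2 + log(5)/2,3] (2*exp(2*x) - 5) dx = -35/2 - 5*log(2)/2 + 5*log(5)/2 + exp(6).
Total area = (-3/2 + log(25*sqrt(10)/8)) + (-35/2 - 5*log(2)/2 + 5*log(5)/2 + exp(6)) = -19 - 11*log(2)/2 + log(10)/2 + 9*log(5)/2 + exp(6).

-19 - 11*log(2)/2 + log(10)/2 + 9*log(5)/2 + exp(6)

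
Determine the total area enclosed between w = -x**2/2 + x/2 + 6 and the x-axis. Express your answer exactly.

343/12

The curve meets the x-axis where -x**2/2 + x/2 + 6 = 0, i.e. -(x - 4)*(x + 3)/2 = 0, at x = -3, 4.
On [-3, 4] the curve lies above the axis; ∫[-3,4] (-x**2/2 + x/2 + 6) dx = 343/12, giving area 343/12.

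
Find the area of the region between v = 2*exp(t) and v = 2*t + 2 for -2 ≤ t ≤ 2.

On [-2, 2], (2*exp(t)) - (2*t + 2) = -2*t + 2*exp(t) - 2 is ≥ 0 throughout, so the area is a single integral of |-2*t + 2*exp(t) - 2|.
∫[-2,2] (-2*t + 2*exp(t) - 2) dt = -8 - 2*exp(-2) + 2*exp(2).

-8 - 2*exp(-2) + 2*exp(2)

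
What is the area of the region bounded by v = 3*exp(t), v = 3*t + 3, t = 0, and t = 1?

On [0, 1], (3*exp(t)) - (3*t + 3) = -3*t + 3*exp(t) - 3 is ≥ 0 throughout, so the area is a single integral of |-3*t + 3*exp(t) - 3|.
∫[0,1] (-3*t + 3*exp(t) - 3) dt = -15/2 + 3*exp(1).

-15/2 + 3*exp(1)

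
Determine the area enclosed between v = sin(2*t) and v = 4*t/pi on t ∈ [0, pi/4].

1/2 - pi/8

On [0, pi/4], (sin(2*t)) - (4*t/pi) = -4*t/pi + sin(2*t) is ≥ 0 throughout, so the area is a single integral of |-4*t/pi + sin(2*t)|.
∫[0,pi/4] (-4*t/pi + sin(2*t)) dt = 1/2 - pi/8.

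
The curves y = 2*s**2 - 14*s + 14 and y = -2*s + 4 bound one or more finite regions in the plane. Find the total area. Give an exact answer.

Set the curves equal: 2*s**2 - 14*s + 14 = -2*s + 4, so 2*s**2 - 12*s + 10 = 0, which factors as 2*(s - 5)*(s - 1) = 0. The curves meet at s = 1, 5.
On [1, 5], y = -2*s + 4 is on top; that piece has area ∫[1,5] (-(2*s**2 - 12*s + 10)) ds = 64/3.

64/3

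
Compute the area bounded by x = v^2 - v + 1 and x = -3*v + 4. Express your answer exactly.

Both boundary curves give x as a function of v, so integrate with respect to v. Setting them equal: v^2 + 2*v - 3 = 0, i.e. (v - 1)*(v + 3) = 0, so they meet at v = -3, 1.
For v in [-3, 1], x = v^2 - v + 1 is on the left; area = ∫[-3,1] (-(v^2 + 2*v - 3)) dv = 32/3.

32/3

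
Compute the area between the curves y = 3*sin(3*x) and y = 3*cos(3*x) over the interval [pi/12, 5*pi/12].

On [pi/12, 5*pi/12], (3*sin(3*x)) - (3*cos(3*x)) = 3*sin(3*x) - 3*cos(3*x) is ≥ 0 throughout, so the area is a single integral of |3*sin(3*x) - 3*cos(3*x)|.
∫[pi/12,5*pi/12] (3*sin(3*x) - 3*cos(3*x)) dx = 2*sqrt(2).

2*sqrt(2)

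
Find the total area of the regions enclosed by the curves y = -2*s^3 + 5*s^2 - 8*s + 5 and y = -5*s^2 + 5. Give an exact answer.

71/3

Set the curves equal: -2*s^3 + 5*s^2 - 8*s + 5 = -5*s^2 + 5, so -2*s^3 + 10*s^2 - 8*s = 0, which factors as -2*s*(s - 4)*(s - 1) = 0. The curves meet at s = 0, 1, 4.
On [0, 1], y = -5*s^2 + 5 is on top; that piece has area ∫[0,1] (-(-2*s^3 + 10*s^2 - 8*s)) ds = 7/6.
On [1, 4], y = -2*s^3 + 5*s^2 - 8*s + 5 is on top; that piece has area ∫[1,4] (-2*s^3 + 10*s^2 - 8*s) ds = 45/2.
Total enclosed area = 7/6 + 45/2 = 71/3.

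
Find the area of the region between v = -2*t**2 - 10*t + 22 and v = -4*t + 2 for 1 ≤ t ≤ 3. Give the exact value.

The difference (-2*t**2 - 10*t + 22) - (-4*t + 2) = -2*t**2 - 6*t + 20 changes sign at t = 2 inside [1, 3], so split the integral there.
∫[1,2] (-2*t**2 - 6*t + 20) dt = 19/3.
∫[2,3] (-2*t**2 - 6*t + 20) dt = -23/3; the area of that piece is 23/3.
Total area = 19/3 + 23/3 = 14.

14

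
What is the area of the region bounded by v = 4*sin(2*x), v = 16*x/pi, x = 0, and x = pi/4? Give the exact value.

2 - pi/2

On [0, pi/4], (4*sin(2*x)) - (16*x/pi) = -16*x/pi + 4*sin(2*x) is ≥ 0 throughout, so the area is a single integral of |-16*x/pi + 4*sin(2*x)|.
∫[0,pi/4] (-16*x/pi + 4*sin(2*x)) dx = 2 - pi/2.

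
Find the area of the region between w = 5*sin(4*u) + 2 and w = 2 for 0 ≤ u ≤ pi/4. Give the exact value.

5/2

On [0, pi/4], (5*sin(4*u) + 2) - (2) = 5*sin(4*u) is ≥ 0 throughout, so the area is a single integral of |5*sin(4*u)|.
∫[0,pi/4] (5*sin(4*u)) du = 5/2.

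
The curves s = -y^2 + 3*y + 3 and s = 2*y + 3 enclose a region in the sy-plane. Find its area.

Both boundary curves give s as a function of y, so integrate with respect to y. Setting them equal: -y^2 + y = 0, i.e. -y*(y - 1) = 0, so they meet at y = 0, 1.
For y in [0, 1], s = -y^2 + 3*y + 3 is on the right; area = ∫[0,1] (-y^2 + y) dy = 1/6.

1/6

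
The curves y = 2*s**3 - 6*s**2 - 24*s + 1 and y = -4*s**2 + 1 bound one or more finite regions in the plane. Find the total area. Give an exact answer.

937/6

Set the curves equal: 2*s**3 - 6*s**2 - 24*s + 1 = -4*s**2 + 1, so 2*s**3 - 2*s**2 - 24*s = 0, which factors as 2*s*(s - 4)*(s + 3) = 0. The curves meet at s = -3, 0, 4.
On [-3, 0], y = 2*s**3 - 6*s**2 - 24*s + 1 is on top; that piece has area ∫[-3,0] (2*s**3 - 2*s**2 - 24*s) ds = 99/2.
On [0, 4], y = -4*s**2 + 1 is on top; that piece has area ∫[0,4] (-(2*s**3 - 2*s**2 - 24*s)) ds = 320/3.
Total enclosed area = 99/2 + 320/3 = 937/6.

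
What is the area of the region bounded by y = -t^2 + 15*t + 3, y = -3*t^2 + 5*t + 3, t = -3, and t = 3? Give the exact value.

90

The difference (-t^2 + 15*t + 3) - (-3*t^2 + 5*t + 3) = 2*t^2 + 10*t changes sign at t = 0 inside [-3, 3], so split the integral there.
∫[-3,0] (2*t^2 + 10*t) dt = -27; the area of that piece is 27.
∫[0,3] (2*t^2 + 10*t) dt = 63.
Total area = 27 + 63 = 90.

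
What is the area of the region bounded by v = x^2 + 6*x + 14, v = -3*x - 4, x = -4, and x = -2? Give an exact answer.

The difference (x^2 + 6*x + 14) - (-3*x - 4) = x^2 + 9*x + 18 changes sign at x = -3 inside [-4, -2], so split the integral there.
∫[-4,-3] (x^2 + 9*x + 18) dx = -7/6; the area of that piece is 7/6.
∫[-3,-2] (x^2 + 9*x + 18) dx = 11/6.
Total area = 7/6 + 11/6 = 3.

3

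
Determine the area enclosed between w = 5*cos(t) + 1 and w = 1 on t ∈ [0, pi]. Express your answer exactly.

The difference (5*cos(t) + 1) - (1) = 5*cos(t) changes sign at t = pi/2 inside [0, pi], so split the integral there.
∫[0,pi/2] (5*cos(t)) dt = 5.
∫[pi/2,pi] (5*cos(t)) dt = -5; the area of that piece is 5.
Total area = 5 + 5 = 10.

10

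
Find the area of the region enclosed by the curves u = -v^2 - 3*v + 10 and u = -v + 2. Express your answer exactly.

36

Both boundary curves give u as a function of v, so integrate with respect to v. Setting them equal: -v^2 - 2*v + 8 = 0, i.e. -(v - 2)*(v + 4) = 0, so they meet at v = -4, 2.
For v in [-4, 2], u = -v^2 - 3*v + 10 is on the right; area = ∫[-4,2] (-v^2 - 2*v + 8) dv = 36.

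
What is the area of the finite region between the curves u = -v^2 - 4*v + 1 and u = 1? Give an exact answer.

Both boundary curves give u as a function of v, so integrate with respect to v. Setting them equal: -v^2 - 4*v = 0, i.e. -v*(v + 4) = 0, so they meet at v = -4, 0.
For v in [-4, 0], u = -v^2 - 4*v + 1 is on the right; area = ∫[-4,0] (-v^2 - 4*v) dv = 32/3.

32/3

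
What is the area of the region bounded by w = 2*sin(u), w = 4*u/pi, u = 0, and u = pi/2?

On [0, pi/2], (2*sin(u)) - (4*u/pi) = -4*u/pi + 2*sin(u) is ≥ 0 throughout, so the area is a single integral of |-4*u/pi + 2*sin(u)|.
∫[0,pi/2] (-4*u/pi + 2*sin(u)) du = 2 - pi/2.

2 - pi/2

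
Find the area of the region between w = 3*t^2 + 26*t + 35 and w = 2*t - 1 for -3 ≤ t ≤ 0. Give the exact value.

The difference (3*t^2 + 26*t + 35) - (2*t - 1) = 3*t^2 + 24*t + 36 changes sign at t = -2 inside [-3, 0], so split the integral there.
∫[-3,-2] (3*t^2 + 24*t + 36) dt = -5; the area of that piece is 5.
∫[-2,0] (3*t^2 + 24*t + 36) dt = 32.
Total area = 5 + 32 = 37.

37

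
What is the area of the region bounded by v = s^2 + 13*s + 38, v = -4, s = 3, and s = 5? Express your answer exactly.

On [3, 5], (s^2 + 13*s + 38) - (-4) = s^2 + 13*s + 42 is ≥ 0 throughout, so the area is a single integral of |s^2 + 13*s + 42|.
∫[3,5] (s^2 + 13*s + 42) ds = 662/3.

662/3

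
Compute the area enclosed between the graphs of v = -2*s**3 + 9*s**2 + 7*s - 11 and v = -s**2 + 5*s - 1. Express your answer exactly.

296/3

Set the curves equal: -2*s**3 + 9*s**2 + 7*s - 11 = -s**2 + 5*s - 1, so -2*s**3 + 10*s**2 + 2*s - 10 = 0, which factors as -2*(s - 5)*(s - 1)*(s + 1) = 0. The curves meet at s = -1, 1, 5.
On [-1, 1], v = -s**2 + 5*s - 1 is on top; that piece has area ∫[-1,1] (-(-2*s**3 + 10*s**2 + 2*s - 10)) ds = 40/3.
On [1, 5], v = -2*s**3 + 9*s**2 + 7*s - 11 is on top; that piece has area ∫[1,5] (-2*s**3 + 10*s**2 + 2*s - 10) ds = 256/3.
Total enclosed area = 40/3 + 256/3 = 296/3.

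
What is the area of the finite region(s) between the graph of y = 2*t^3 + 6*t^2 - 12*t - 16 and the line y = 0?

81

The curve meets the t-axis where 2*t^3 + 6*t^2 - 12*t - 16 = 0, i.e. 2*(t - 2)*(t + 1)*(t + 4) = 0, at t = -4, -1, 2.
On [-4, -1] the curve lies above the axis; ∫[-4,-1] (2*t^3 + 6*t^2 - 12*t - 16) dt = 81/2, giving area 81/2.
On [-1, 2] the curve lies below the axis; ∫[-1,2] (2*t^3 + 6*t^2 - 12*t - 16) dt = -81/2, giving area 81/2.
Total area = 81/2 + 81/2 = 81.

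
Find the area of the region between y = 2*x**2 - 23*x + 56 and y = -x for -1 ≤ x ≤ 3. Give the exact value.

On [-1, 3], (2*x**2 - 23*x + 56) - (-x) = 2*x**2 - 22*x + 56 is ≥ 0 throughout, so the area is a single integral of |2*x**2 - 22*x + 56|.
∫[-1,3] (2*x**2 - 22*x + 56) dx = 464/3.

464/3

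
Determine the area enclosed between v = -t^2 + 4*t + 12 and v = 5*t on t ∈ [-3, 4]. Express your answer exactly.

The difference (-t^2 + 4*t + 12) - (5*t) = -t^2 - t + 12 changes sign at t = 3 inside [-3, 4], so split the integral there.
∫[-3,3] (-t^2 - t + 12) dt = 54.
∫[3,4] (-t^2 - t + 12) dt = -23/6; the area of that piece is 23/6.
Total area = 54 + 23/6 = 347/6.

347/6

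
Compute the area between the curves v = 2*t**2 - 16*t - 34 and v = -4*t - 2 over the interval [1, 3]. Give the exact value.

On [1, 3], (2*t**2 - 16*t - 34) - (-4*t - 2) = 2*t**2 - 12*t - 32 is ≤ 0 throughout, so the area is a single integral of |2*t**2 - 12*t - 32|.
∫[1,3] (2*t**2 - 12*t - 32) dt = -284/3; the area of that piece is 284/3.

284/3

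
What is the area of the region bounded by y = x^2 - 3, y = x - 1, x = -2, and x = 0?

3

The difference (x^2 - 3) - (x - 1) = x^2 - x - 2 changes sign at x = -1 inside [-2, 0], so split the integral there.
∫[-2,-1] (x^2 - x - 2) dx = 11/6.
∫[-1,0] (x^2 - x - 2) dx = -7/6; the area of that piece is 7/6.
Total area = 11/6 + 7/6 = 3.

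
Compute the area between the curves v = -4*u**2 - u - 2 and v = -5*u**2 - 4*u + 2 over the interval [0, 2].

5

The difference (-4*u**2 - u - 2) - (-5*u**2 - 4*u + 2) = u**2 + 3*u - 4 changes sign at u = 1 inside [0, 2], so split the integral there.
∫[0,1] (u**2 + 3*u - 4) du = -13/6; the area of that piece is 13/6.
∫[1,2] (u**2 + 3*u - 4) du = 17/6.
Total area = 13/6 + 17/6 = 5.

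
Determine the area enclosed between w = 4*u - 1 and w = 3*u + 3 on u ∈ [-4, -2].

14

On [-4, -2], (4*u - 1) - (3*u + 3) = u - 4 is ≤ 0 throughout, so the area is a single integral of |u - 4|.
∫[-4,-2] (u - 4) du = -14; the area of that piece is 14.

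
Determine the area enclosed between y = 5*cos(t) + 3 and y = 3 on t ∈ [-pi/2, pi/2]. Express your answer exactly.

On [-pi/2, pi/2], (5*cos(t) + 3) - (3) = 5*cos(t) is ≥ 0 throughout, so the area is a single integral of |5*cos(t)|.
∫[-pi/2,pi/2] (5*cos(t)) dt = 10.

10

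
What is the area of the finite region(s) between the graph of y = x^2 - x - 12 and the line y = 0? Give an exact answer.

343/6

The curve meets the x-axis where x^2 - x - 12 = 0, i.e. (x - 4)*(x + 3) = 0, at x = -3, 4.
On [-3, 4] the curve lies below the axis; ∫[-3,4] (x^2 - x - 12) dx = -343/6, giving area 343/6.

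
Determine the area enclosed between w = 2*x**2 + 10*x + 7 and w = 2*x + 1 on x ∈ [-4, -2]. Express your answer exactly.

4

The difference (2*x**2 + 10*x + 7) - (2*x + 1) = 2*x**2 + 8*x + 6 changes sign at x = -3 inside [-4, -2], so split the integral there.
∫[-4,-3] (2*x**2 + 8*x + 6) dx = 8/3.
∫[-3,-2] (2*x**2 + 8*x + 6) dx = -4/3; the area of that piece is 4/3.
Total area = 8/3 + 4/3 = 4.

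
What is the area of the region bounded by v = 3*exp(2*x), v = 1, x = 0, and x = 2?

-7/2 + 3*exp(4)/2

On [0, 2], (3*exp(2*x)) - (1) = 3*exp(2*x) - 1 is ≥ 0 throughout, so the area is a single integral of |3*exp(2*x) - 1|.
∫[0,2] (3*exp(2*x) - 1) dx = -7/2 + 3*exp(4)/2.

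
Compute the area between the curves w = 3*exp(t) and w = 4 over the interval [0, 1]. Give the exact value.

-9 - 8*log(3) + 3*exp(1) + 16*log(2)

The difference (3*exp(t)) - (4) = 3*exp(t) - 4 changes sign at t = log(4/3) inside [0, 1], so split the integral there.
∫[0,log(4/3)] (3*exp(t) - 4) dt = log(81/256) + 1; the area of that piece is -1 + log(256/81).
∫[log(4/3),1] (3*exp(t) - 4) dt = -8 - 4*log(3) + 8*log(2) + 3*exp(1).
Total area = (-1 + log(256/81)) + (-8 - 4*log(3) + 8*log(2) + 3*exp(1)) = -9 - 8*log(3) + 3*exp(1) + 16*log(2).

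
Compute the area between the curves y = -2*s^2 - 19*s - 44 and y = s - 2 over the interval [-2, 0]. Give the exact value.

On [-2, 0], (-2*s^2 - 19*s - 44) - (s - 2) = -2*s^2 - 20*s - 42 is ≤ 0 throughout, so the area is a single integral of |-2*s^2 - 20*s - 42|.
∫[-2,0] (-2*s^2 - 20*s - 42) ds = -148/3; the area of that piece is 148/3.

148/3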